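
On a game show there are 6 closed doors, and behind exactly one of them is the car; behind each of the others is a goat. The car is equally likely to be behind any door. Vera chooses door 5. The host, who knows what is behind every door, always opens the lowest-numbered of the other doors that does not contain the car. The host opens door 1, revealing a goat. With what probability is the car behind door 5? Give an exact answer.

1/5

Condition on the true location of the car.
If it is behind door 1 (prior 1/6): the host opened door 1, so this case is ruled out; weight (1/6)·0 = 0.
If it is behind any of doors 2, 3, 4, 5, and 6 (prior 1/6 each): door 1 is the lowest-numbered option available, probability 1; weight (1/6)·1 = 1/6 each.
The weights sum to 5/6.
So P(the car behind door 5 | the host opened door 1) = (1/6) / (5/6) = 1/5.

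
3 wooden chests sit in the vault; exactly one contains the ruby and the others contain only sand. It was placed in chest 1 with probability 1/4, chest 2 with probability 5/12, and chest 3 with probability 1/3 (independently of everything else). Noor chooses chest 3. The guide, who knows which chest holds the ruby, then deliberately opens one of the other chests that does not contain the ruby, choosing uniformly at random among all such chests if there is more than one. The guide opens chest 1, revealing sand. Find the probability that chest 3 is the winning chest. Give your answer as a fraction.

Consider each possible location of the ruby in turn.
If it is in chest 1 (prior 1/4): the guide opened chest 1, so this case is ruled out; weight (1/4)·0 = 0.
If it is in chest 2 (prior 5/12): the guide has no choice, probability 1; weight (5/12)·1 = 5/12.
If it is in chest 3 (prior 1/3): the guide has 2 equally likely choices, so probability 1/2; weight (1/3)·(1/2) = 1/6.
The weights sum to 7/12.
So P(the ruby in chest 3 | the guide opened chest 1) = (1/6) / (7/12) = 2/7.

2/7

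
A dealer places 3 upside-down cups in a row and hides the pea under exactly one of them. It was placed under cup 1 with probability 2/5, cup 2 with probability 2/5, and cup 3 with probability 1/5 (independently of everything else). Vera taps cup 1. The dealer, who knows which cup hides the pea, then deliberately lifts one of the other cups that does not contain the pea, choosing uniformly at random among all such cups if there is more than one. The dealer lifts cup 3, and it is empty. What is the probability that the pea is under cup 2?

Apply Bayes' rule, conditioning on where the pea actually is.
If it is under cup 1 (prior 2/5): the dealer has 2 equally likely choices, so probability 1/2; weight (2/5)·(1/2) = 1/5.
If it is under cup 2 (prior 2/5): the dealer has no choice, probability 1; weight (2/5)·1 = 2/5.
If it is under cup 3 (prior 1/5): the dealer opened cup 3, so this case is ruled out; weight (1/5)·0 = 0.
The weights sum to 3/5.
So P(the pea under cup 2 | the dealer opened cup 3) = (2/5) / (3/5) = 2/3.

2/3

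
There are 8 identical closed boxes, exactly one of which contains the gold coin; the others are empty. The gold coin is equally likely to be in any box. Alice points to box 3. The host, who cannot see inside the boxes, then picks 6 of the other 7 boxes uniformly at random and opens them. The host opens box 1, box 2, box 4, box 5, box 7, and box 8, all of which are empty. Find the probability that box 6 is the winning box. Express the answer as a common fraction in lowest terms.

1/2

Because the host chose which boxes to open without knowing where the gold coin is, the choice is independent of the prize location. Learning that none of the 6 opened boxes holds the gold coin simply rules out those 6 locations and leaves the remaining 2 boxes still equally likely by symmetry.
So P(the gold coin in box 6) = 1/2.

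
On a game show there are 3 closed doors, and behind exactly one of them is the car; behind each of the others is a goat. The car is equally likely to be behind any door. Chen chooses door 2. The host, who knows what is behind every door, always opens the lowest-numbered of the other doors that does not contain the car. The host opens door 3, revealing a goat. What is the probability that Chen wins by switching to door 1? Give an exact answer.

Apply Bayes' rule, conditioning on where the car actually is.
If it is behind door 1 (prior 1/3): door 3 is the lowest-numbered option available, probability 1; weight (1/3)·1 = 1/3.
If it is behind door 2 (prior 1/3): the host would have opened door 1 instead, probability 0; weight (1/3)·0 = 0.
If it is behind door 3 (prior 1/3): the host opened door 3, so this case is ruled out; weight (1/3)·0 = 0.
The weights sum to 1/3.
So P(the car behind door 1 | the host opened door 3) = (1/3) / (1/3) = 1.

1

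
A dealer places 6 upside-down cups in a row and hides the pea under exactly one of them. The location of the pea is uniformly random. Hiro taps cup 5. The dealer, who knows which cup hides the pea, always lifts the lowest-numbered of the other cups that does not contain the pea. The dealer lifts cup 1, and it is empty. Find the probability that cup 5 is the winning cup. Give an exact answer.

Apply Bayes' rule, conditioning on where the pea actually is.
If it is under cup 1 (prior 1/6): the dealer opened cup 1, so this case is ruled out; weight (1/6)·0 = 0.
If it is under any of cups 2, 3, 4, 5, and 6 (prior 1/6 each): cup 1 is the lowest-numbered option available, probability 1; weight (1/6)·1 = 1/6 each.
The weights sum to 5/6.
So P(the pea under cup 5 | the dealer opened cup 1) = (1/6) / (5/6) = 1/5.

1/5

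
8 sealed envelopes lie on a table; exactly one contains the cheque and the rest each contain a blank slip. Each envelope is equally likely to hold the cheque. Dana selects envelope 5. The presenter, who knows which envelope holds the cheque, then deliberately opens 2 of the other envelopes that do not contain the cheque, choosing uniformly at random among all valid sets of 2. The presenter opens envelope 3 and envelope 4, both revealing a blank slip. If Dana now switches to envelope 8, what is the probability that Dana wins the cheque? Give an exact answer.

Consider each possible location of the cheque in turn.
If it is in any of envelopes 1, 2, 6, 7, and 8 (prior 1/8 each): the presenter has 15 equally likely choices, so probability 1/15; weight (1/8)·(1/15) = 1/120 each.
If it is in either of envelopes 3 and 4 (prior 1/8 each): that envelope was opened and seen not to hold the prize — ruled out; weight (1/8)·0 = 0 each.
If it is in envelope 5 (prior 1/8): the presenter has 21 equally likely choices, so probability 1/21; weight (1/8)·(1/21) = 1/168.
The weights sum to 1/21.
So P(the cheque in envelope 8 | the presenter opened envelope 3 and envelope 4) = (1/120) / (1/21) = 7/40.

7/40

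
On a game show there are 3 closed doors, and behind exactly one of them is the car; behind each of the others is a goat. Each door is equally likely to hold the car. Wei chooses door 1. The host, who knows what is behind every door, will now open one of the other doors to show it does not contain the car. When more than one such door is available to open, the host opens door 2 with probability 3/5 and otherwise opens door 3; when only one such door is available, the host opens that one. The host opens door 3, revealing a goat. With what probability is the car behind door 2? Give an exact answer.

5/7

Apply Bayes' rule, conditioning on where the car actually is.
If it is behind door 1 (prior 1/3): door 2 is available but not opened, probability 2/5; weight (1/3)·(2/5) = 2/15.
If it is behind door 2 (prior 1/3): only door 3 is available, probability 1; weight (1/3)·1 = 1/3.
If it is behind door 3 (prior 1/3): the host opened door 3, so this case is ruled out; weight (1/3)·0 = 0.
The weights sum to 7/15.
So P(the car behind door 2 | the host opened door 3) = (1/3) / (7/15) = 5/7.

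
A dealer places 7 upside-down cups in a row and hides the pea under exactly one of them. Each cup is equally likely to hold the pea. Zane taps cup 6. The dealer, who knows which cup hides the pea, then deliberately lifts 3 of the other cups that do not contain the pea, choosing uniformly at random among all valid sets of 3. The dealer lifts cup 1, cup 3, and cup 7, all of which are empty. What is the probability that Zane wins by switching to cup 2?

2/7

Condition on the true location of the pea.
If it is under any of cups 1, 3, and 7 (prior 1/7 each): that cup was opened and seen not to hold the prize — ruled out; weight (1/7)·0 = 0 each.
If it is under any of cups 2, 4, and 5 (prior 1/7 each): the dealer has 10 equally likely choices, so probability 1/10; weight (1/7)·(1/10) = 1/70 each.
If it is under cup 6 (prior 1/7): the dealer has 20 equally likely choices, so probability 1/20; weight (1/7)·(1/20) = 1/140.
The weights sum to 1/20.
So P(the pea under cup 2 | the dealer opened cup 1, cup 3, and cup 7) = (1/70) / (1/20) = 2/7.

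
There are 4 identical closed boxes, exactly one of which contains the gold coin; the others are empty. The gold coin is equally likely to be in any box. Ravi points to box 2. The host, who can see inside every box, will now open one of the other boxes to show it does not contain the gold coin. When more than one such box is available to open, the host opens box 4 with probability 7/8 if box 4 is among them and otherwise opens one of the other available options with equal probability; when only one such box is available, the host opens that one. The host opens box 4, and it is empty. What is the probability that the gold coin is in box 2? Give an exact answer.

Condition on the true location of the gold coin.
If it is in any of boxes 1, 2, and 3 (prior 1/4 each): box 4 is available, opened with probability 7/8; weight (1/4)·(7/8) = 7/32 each.
If it is in box 4 (prior 1/4): the host opened box 4, so this case is ruled out; weight (1/4)·0 = 0.
The weights sum to 21/32.
So P(the gold coin in box 2 | the host opened box 4) = (7/32) / (21/32) = 1/3.

1/3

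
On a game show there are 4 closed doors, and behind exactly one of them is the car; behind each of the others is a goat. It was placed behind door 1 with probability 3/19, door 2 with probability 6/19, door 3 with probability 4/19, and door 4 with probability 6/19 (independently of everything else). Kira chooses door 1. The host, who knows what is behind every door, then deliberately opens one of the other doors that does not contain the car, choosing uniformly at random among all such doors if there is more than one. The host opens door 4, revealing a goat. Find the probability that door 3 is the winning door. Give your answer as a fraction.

Condition on the true location of the car.
If it is behind door 1 (prior 3/19): the host has 3 equally likely choices, so probability 1/3; weight (3/19)·(1/3) = 1/19.
If it is behind door 2 (prior 6/19): the host has 2 equally likely choices, so probability 1/2; weight (6/19)·(1/2) = 3/19.
If it is behind door 3 (prior 4/19): the host has 2 equally likely choices, so probability 1/2; weight (4/19)·(1/2) = 2/19.
If it is behind door 4 (prior 6/19): the host opened door 4, so this case is ruled out; weight (6/19)·0 = 0.
The weights sum to 6/19.
So P(the car behind door 3 | the host opened door 4) = (2/19) / (6/19) = 1/3.

1/3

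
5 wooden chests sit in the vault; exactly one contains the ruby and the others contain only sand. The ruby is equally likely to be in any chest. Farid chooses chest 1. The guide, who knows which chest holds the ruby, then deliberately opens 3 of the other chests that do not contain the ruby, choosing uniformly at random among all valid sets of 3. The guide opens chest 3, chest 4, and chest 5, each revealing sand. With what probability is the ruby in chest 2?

Condition on the true location of the ruby.
If it is in chest 1 (prior 1/5): the guide has 4 equally likely choices, so probability 1/4; weight (1/5)·(1/4) = 1/20.
If it is in chest 2 (prior 1/5): the guide has no choice, probability 1; weight (1/5)·1 = 1/5.
If it is in any of chests 3, 4, and 5 (prior 1/5 each): that chest was opened and seen not to hold the prize — ruled out; weight (1/5)·0 = 0 each.
The weights sum to 1/4.
So P(the ruby in chest 2 | the guide opened chest 3, chest 4, and chest 5) = (1/5) / (1/4) = 4/5.

4/5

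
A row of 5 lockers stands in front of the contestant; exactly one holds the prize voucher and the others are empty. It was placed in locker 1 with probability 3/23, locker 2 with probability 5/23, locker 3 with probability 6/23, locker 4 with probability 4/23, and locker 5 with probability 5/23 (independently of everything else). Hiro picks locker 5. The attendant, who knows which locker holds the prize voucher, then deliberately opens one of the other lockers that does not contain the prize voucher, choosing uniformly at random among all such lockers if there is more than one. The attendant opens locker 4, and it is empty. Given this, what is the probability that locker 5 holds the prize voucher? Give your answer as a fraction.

Condition on the true location of the prize voucher.
If it is in locker 1 (prior 3/23): the attendant has 3 equally likely choices, so probability 1/3; weight (3/23)·(1/3) = 1/23.
If it is in locker 2 (prior 5/23): the attendant has 3 equally likely choices, so probability 1/3; weight (5/23)·(1/3) = 5/69.
If it is in locker 3 (prior 6/23): the attendant has 3 equally likely choices, so probability 1/3; weight (6/23)·(1/3) = 2/23.
If it is in locker 4 (prior 4/23): the attendant opened locker 4, so this case is ruled out; weight (4/23)·0 = 0.
If it is in locker 5 (prior 5/23): the attendant has 4 equally likely choices, so probability 1/4; weight (5/23)·(1/4) = 5/92.
The weights sum to 71/276.
So P(the prize voucher in locker 5 | the attendant opened locker 4) = (5/92) / (71/276) = 15/71.

15/71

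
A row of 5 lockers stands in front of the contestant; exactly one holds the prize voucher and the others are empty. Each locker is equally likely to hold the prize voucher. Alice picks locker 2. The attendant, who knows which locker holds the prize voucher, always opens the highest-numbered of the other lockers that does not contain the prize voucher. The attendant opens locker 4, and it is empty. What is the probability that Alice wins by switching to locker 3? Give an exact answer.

Apply Bayes' rule, conditioning on where the prize voucher actually is.
If it is in any of lockers 1, 2, and 3 (prior 1/5 each): the attendant would have opened locker 5 instead, probability 0; weight (1/5)·0 = 0 each.
If it is in locker 4 (prior 1/5): the attendant opened locker 4, so this case is ruled out; weight (1/5)·0 = 0.
If it is in locker 5 (prior 1/5): locker 4 is the highest-numbered option available, probability 1; weight (1/5)·1 = 1/5.
The weights sum to 1/5.
So P(the prize voucher in locker 3 | the attendant opened locker 4) = 0 / (1/5) = 0.

0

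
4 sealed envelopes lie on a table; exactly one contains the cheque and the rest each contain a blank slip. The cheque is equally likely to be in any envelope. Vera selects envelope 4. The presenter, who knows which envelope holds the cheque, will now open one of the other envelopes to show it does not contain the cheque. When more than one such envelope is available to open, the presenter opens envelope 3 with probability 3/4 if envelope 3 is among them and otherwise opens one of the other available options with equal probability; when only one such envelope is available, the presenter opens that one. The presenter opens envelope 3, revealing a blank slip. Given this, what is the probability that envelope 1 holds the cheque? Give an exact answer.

1/3

Condition on the true location of the cheque.
If it is in any of envelopes 1, 2, and 4 (prior 1/4 each): envelope 3 is available, opened with probability 3/4; weight (1/4)·(3/4) = 3/16 each.
If it is in envelope 3 (prior 1/4): the presenter opened envelope 3, so this case is ruled out; weight (1/4)·0 = 0.
The weights sum to 9/16.
So P(the cheque in envelope 1 | the presenter opened envelope 3) = (3/16) / (9/16) = 1/3.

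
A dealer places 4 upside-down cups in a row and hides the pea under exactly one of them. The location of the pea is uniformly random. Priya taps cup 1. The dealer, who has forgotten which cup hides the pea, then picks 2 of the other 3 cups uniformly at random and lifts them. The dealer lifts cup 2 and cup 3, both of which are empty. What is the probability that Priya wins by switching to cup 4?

Condition on the true location of the pea.
If it is under either of cups 1 and 4 (prior 1/4 each): the dealer picks exactly this set with probability 1/3 regardless, and none is the prize; weight (1/4)·(1/3) = 1/12 each.
If it is under either of cups 2 and 3 (prior 1/4 each): that cup was opened and seen not to hold the prize — ruled out; weight (1/4)·0 = 0 each.
The weights sum to 1/6.
So P(the pea under cup 4 | the dealer opened cup 2 and cup 3) = (1/12) / (1/6) = 1/2.

1/2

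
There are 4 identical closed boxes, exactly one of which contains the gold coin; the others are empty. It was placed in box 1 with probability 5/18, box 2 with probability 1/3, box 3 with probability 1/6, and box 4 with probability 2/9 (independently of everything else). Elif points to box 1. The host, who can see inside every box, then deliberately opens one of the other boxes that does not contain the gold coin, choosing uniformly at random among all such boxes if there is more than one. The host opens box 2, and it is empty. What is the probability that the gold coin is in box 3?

9/31

Condition on the true location of the gold coin.
If it is in box 1 (prior 5/18): the host has 3 equally likely choices, so probability 1/3; weight (5/18)·(1/3) = 5/54.
If it is in box 2 (prior 1/3): the host opened box 2, so this case is ruled out; weight (1/3)·0 = 0.
If it is in box 3 (prior 1/6): the host has 2 equally likely choices, so probability 1/2; weight (1/6)·(1/2) = 1/12.
If it is in box 4 (prior 2/9): the host has 2 equally likely choices, so probability 1/2; weight (2/9)·(1/2) = 1/9.
The weights sum to 31/108.
So P(the gold coin in box 3 | the host opened box 2) = (1/12) / (31/108) = 9/31.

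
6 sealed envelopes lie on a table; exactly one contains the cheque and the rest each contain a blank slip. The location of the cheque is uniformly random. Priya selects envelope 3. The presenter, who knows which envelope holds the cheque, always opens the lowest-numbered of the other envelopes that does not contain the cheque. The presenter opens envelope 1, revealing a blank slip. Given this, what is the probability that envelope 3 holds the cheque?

1/5

Consider each possible location of the cheque in turn.
If it is in envelope 1 (prior 1/6): the presenter opened envelope 1, so this case is ruled out; weight (1/6)·0 = 0.
If it is in any of envelopes 2, 3, 4, 5, and 6 (prior 1/6 each): envelope 1 is the lowest-numbered option available, probability 1; weight (1/6)·1 = 1/6 each.
The weights sum to 5/6.
So P(the cheque in envelope 3 | the presenter opened envelope 1) = (1/6) / (5/6) = 1/5.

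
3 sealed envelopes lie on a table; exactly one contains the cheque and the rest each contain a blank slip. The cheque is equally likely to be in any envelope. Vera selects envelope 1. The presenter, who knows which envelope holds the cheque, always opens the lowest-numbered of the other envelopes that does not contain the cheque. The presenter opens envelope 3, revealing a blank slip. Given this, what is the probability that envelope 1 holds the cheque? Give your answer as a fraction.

Condition on the true location of the cheque.
If it is in envelope 1 (prior 1/3): the presenter would have opened envelope 2 instead, probability 0; weight (1/3)·0 = 0.
If it is in envelope 2 (prior 1/3): envelope 3 is the lowest-numbered option available, probability 1; weight (1/3)·1 = 1/3.
If it is in envelope 3 (prior 1/3): the presenter opened envelope 3, so this case is ruled out; weight (1/3)·0 = 0.
The weights sum to 1/3.
So P(the cheque in envelope 1 | the presenter opened envelope 3) = 0 / (1/3) = 0.

0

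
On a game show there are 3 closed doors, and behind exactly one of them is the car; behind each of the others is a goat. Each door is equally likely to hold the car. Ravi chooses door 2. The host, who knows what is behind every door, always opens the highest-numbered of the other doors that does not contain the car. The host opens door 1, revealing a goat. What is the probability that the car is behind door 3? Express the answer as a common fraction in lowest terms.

Consider each possible location of the car in turn.
If it is behind door 1 (prior 1/3): the host opened door 1, so this case is ruled out; weight (1/3)·0 = 0.
If it is behind door 2 (prior 1/3): the host would have opened door 3 instead, probability 0; weight (1/3)·0 = 0.
If it is behind door 3 (prior 1/3): door 1 is the highest-numbered option available, probability 1; weight (1/3)·1 = 1/3.
The weights sum to 1/3.
So P(the car behind door 3 | the host opened door 1) = (1/3) / (1/3) = 1.

1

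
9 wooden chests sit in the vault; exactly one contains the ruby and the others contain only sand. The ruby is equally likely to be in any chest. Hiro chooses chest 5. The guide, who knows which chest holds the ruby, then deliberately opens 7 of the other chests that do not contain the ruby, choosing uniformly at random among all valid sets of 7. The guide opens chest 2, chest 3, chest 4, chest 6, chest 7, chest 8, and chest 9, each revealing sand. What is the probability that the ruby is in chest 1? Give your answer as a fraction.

8/9

Condition on the true location of the ruby.
If it is in chest 1 (prior 1/9): the guide has no choice, probability 1; weight (1/9)·1 = 1/9.
If it is in any of chests 2, 3, 4, 6, 7, 8, and 9 (prior 1/9 each): that chest was opened and seen not to hold the prize — ruled out; weight (1/9)·0 = 0 each.
If it is in chest 5 (prior 1/9): the guide has 8 equally likely choices, so probability 1/8; weight (1/9)·(1/8) = 1/72.
The weights sum to 1/8.
So P(the ruby in chest 1 | the guide opened chest 2, chest 3, chest 4, chest 6, chest 7, chest 8, and chest 9) = (1/9) / (1/8) = 8/9.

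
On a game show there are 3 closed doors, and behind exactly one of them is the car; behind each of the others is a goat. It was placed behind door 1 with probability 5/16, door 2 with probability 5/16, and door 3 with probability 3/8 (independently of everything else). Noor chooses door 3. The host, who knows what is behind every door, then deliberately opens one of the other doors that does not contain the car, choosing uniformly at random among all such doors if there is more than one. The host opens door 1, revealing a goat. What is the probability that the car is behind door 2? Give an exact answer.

5/8

Consider each possible location of the car in turn.
If it is behind door 1 (prior 5/16): the host opened door 1, so this case is ruled out; weight (5/16)·0 = 0.
If it is behind door 2 (prior 5/16): the host has no choice, probability 1; weight (5/16)·1 = 5/16.
If it is behind door 3 (prior 3/8): the host has 2 equally likely choices, so probability 1/2; weight (3/8)·(1/2) = 3/16.
The weights sum to 1/2.
So P(the car behind door 2 | the host opened door 1) = (5/16) / (1/2) = 5/8.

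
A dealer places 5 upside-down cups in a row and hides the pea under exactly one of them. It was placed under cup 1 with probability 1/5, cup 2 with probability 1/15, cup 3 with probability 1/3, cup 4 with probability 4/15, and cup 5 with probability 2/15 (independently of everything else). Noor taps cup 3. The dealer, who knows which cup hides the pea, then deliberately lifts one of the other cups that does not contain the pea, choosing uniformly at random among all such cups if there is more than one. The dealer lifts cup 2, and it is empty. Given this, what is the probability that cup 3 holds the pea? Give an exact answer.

Consider each possible location of the pea in turn.
If it is under cup 1 (prior 1/5): the dealer has 3 equally likely choices, so probability 1/3; weight (1/5)·(1/3) = 1/15.
If it is under cup 2 (prior 1/15): the dealer opened cup 2, so this case is ruled out; weight (1/15)·0 = 0.
If it is under cup 3 (prior 1/3): the dealer has 4 equally likely choices, so probability 1/4; weight (1/3)·(1/4) = 1/12.
If it is under cup 4 (prior 4/15): the dealer has 3 equally likely choices, so probability 1/3; weight (4/15)·(1/3) = 4/45.
If it is under cup 5 (prior 2/15): the dealer has 3 equally likely choices, so probability 1/3; weight (2/15)·(1/3) = 2/45.
The weights sum to 17/60.
So P(the pea under cup 3 | the dealer opened cup 2) = (1/12) / (17/60) = 5/17.

5/17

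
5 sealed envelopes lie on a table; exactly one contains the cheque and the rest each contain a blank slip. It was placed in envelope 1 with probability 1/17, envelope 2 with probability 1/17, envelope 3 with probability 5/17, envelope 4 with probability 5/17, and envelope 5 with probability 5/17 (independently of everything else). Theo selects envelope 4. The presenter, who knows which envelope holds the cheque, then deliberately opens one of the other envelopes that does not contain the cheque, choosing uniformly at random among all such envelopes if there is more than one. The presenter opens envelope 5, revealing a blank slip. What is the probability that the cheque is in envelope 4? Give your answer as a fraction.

15/43

Apply Bayes' rule, conditioning on where the cheque actually is.
If it is in either of envelopes 1 and 2 (prior 1/17 each): the presenter has 3 equally likely choices, so probability 1/3; weight (1/17)·(1/3) = 1/51 each.
If it is in envelope 3 (prior 5/17): the presenter has 3 equally likely choices, so probability 1/3; weight (5/17)·(1/3) = 5/51.
If it is in envelope 4 (prior 5/17): the presenter has 4 equally likely choices, so probability 1/4; weight (5/17)·(1/4) = 5/68.
If it is in envelope 5 (prior 5/17): the presenter opened envelope 5, so this case is ruled out; weight (5/17)·0 = 0.
The weights sum to 43/204.
So P(the cheque in envelope 4 | the presenter opened envelope 5) = (5/68) / (43/204) = 15/43.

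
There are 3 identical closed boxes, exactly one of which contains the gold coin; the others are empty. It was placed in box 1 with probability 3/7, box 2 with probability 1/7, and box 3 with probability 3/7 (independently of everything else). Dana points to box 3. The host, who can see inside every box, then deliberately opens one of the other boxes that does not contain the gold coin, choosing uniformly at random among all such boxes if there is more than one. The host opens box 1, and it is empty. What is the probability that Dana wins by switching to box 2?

2/5

Condition on the true location of the gold coin.
If it is in box 1 (prior 3/7): the host opened box 1, so this case is ruled out; weight (3/7)·0 = 0.
If it is in box 2 (prior 1/7): the host has no choice, probability 1; weight (1/7)·1 = 1/7.
If it is in box 3 (prior 3/7): the host has 2 equally likely choices, so probability 1/2; weight (3/7)·(1/2) = 3/14.
The weights sum to 5/14.
So P(the gold coin in box 2 | the host opened box 1) = (1/7) / (5/14) = 2/5.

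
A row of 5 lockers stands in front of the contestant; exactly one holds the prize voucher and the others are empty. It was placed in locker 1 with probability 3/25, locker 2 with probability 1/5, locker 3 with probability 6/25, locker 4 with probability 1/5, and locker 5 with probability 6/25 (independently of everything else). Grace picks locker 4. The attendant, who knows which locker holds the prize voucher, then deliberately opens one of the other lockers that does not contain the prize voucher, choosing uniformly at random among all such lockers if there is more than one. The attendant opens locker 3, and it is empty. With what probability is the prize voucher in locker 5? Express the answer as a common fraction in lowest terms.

24/71

Consider each possible location of the prize voucher in turn.
If it is in locker 1 (prior 3/25): the attendant has 3 equally likely choices, so probability 1/3; weight (3/25)·(1/3) = 1/25.
If it is in locker 2 (prior 1/5): the attendant has 3 equally likely choices, so probability 1/3; weight (1/5)·(1/3) = 1/15.
If it is in locker 3 (prior 6/25): the attendant opened locker 3, so this case is ruled out; weight (6/25)·0 = 0.
If it is in locker 4 (prior 1/5): the attendant has 4 equally likely choices, so probability 1/4; weight (1/5)·(1/4) = 1/20.
If it is in locker 5 (prior 6/25): the attendant has 3 equally likely choices, so probability 1/3; weight (6/25)·(1/3) = 2/25.
The weights sum to 71/300.
So P(the prize voucher in locker 5 | the attendant opened locker 3) = (2/25) / (71/300) = 24/71.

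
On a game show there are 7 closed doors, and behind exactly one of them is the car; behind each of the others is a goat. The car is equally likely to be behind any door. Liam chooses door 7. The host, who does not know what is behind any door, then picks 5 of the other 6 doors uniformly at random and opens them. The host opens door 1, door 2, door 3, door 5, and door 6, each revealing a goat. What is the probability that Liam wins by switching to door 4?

Apply Bayes' rule, conditioning on where the car actually is.
If it is behind any of doors 1, 2, 3, 5, and 6 (prior 1/7 each): that door was opened and seen not to hold the prize — ruled out; weight (1/7)·0 = 0 each.
If it is behind either of doors 4 and 7 (prior 1/7 each): the host picks exactly this set with probability 1/6 regardless, and none is the prize; weight (1/7)·(1/6) = 1/42 each.
The weights sum to 1/21.
So P(the car behind door 4 | the host opened door 1, door 2, door 3, door 5, and door 6) = (1/42) / (1/21) = 1/2.

1/2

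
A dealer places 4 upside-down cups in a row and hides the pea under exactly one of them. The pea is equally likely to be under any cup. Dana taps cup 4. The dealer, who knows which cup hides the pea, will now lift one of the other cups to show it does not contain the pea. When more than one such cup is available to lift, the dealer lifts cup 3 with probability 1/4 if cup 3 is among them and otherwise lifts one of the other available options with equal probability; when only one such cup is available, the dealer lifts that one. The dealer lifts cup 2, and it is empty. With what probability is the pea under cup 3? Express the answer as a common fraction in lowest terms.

Consider each possible location of the pea in turn.
If it is under cup 1 (prior 1/4): cup 3 is available but not opened, probability 3/4; weight (1/4)·(3/4) = 3/16.
If it is under cup 2 (prior 1/4): the dealer opened cup 2, so this case is ruled out; weight (1/4)·0 = 0.
If it is under cup 3 (prior 1/4): cup 3 holds the prize so is unavailable; the dealer chooses uniformly among the 2 others, probability 1/2; weight (1/4)·(1/2) = 1/8.
If it is under cup 4 (prior 1/4): cup 3 is available but not opened; cup 2 gets probability (1 − 1/4)/2 = 3/8; weight (1/4)·(3/8) = 3/32.
The weights sum to 13/32.
So P(the pea under cup 3 | the dealer opened cup 2) = (1/8) / (13/32) = 4/13.

4/13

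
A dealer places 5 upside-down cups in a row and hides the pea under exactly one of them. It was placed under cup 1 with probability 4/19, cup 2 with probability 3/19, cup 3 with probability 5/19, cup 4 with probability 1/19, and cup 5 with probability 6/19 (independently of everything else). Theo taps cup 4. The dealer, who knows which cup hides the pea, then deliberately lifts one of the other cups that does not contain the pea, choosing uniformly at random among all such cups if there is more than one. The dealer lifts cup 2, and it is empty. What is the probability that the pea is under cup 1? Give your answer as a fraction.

Consider each possible location of the pea in turn.
If it is under cup 1 (prior 4/19): the dealer has 3 equally likely choices, so probability 1/3; weight (4/19)·(1/3) = 4/57.
If it is under cup 2 (prior 3/19): the dealer opened cup 2, so this case is ruled out; weight (3/19)·0 = 0.
If it is under cup 3 (prior 5/19): the dealer has 3 equally likely choices, so probability 1/3; weight (5/19)·(1/3) = 5/57.
If it is under cup 4 (prior 1/19): the dealer has 4 equally likely choices, so probability 1/4; weight (1/19)·(1/4) = 1/76.
If it is under cup 5 (prior 6/19): the dealer has 3 equally likely choices, so probability 1/3; weight (6/19)·(1/3) = 2/19.
The weights sum to 21/76.
So P(the pea under cup 1 | the dealer opened cup 2) = (4/57) / (21/76) = 16/63.

16/63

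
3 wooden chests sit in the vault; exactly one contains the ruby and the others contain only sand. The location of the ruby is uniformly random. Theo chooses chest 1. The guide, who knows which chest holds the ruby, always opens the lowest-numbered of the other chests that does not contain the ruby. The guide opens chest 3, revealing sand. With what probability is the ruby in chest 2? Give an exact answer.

1

Apply Bayes' rule, conditioning on where the ruby actually is.
If it is in chest 1 (prior 1/3): the guide would have opened chest 2 instead, probability 0; weight (1/3)·0 = 0.
If it is in chest 2 (prior 1/3): chest 3 is the lowest-numbered option available, probability 1; weight (1/3)·1 = 1/3.
If it is in chest 3 (prior 1/3): the guide opened chest 3, so this case is ruled out; weight (1/3)·0 = 0.
The weights sum to 1/3.
So P(the ruby in chest 2 | the guide opened chest 3) = (1/3) / (1/3) = 1.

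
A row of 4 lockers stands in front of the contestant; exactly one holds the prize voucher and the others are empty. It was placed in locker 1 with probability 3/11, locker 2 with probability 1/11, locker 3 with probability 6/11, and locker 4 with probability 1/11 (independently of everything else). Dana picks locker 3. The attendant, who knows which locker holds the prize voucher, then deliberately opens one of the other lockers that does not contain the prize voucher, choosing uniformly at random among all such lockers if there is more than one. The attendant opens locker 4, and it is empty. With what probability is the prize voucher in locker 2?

1/8

Apply Bayes' rule, conditioning on where the prize voucher actually is.
If it is in locker 1 (prior 3/11): the attendant has 2 equally likely choices, so probability 1/2; weight (3/11)·(1/2) = 3/22.
If it is in locker 2 (prior 1/11): the attendant has 2 equally likely choices, so probability 1/2; weight (1/11)·(1/2) = 1/22.
If it is in locker 3 (prior 6/11): the attendant has 3 equally likely choices, so probability 1/3; weight (6/11)·(1/3) = 2/11.
If it is in locker 4 (prior 1/11): the attendant opened locker 4, so this case is ruled out; weight (1/11)·0 = 0.
The weights sum to 4/11.
So P(the prize voucher in locker 2 | the attendant opened locker 4) = (1/22) / (4/11) = 1/8.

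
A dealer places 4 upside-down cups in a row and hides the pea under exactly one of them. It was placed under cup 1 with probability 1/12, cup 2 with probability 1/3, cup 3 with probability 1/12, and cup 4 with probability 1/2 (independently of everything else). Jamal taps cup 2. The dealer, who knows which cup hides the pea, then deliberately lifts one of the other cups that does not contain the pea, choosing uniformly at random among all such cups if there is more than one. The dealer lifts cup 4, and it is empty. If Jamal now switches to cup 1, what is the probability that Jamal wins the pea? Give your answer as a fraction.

Condition on the true location of the pea.
If it is under either of cups 1 and 3 (prior 1/12 each): the dealer has 2 equally likely choices, so probability 1/2; weight (1/12)·(1/2) = 1/24 each.
If it is under cup 2 (prior 1/3): the dealer has 3 equally likely choices, so probability 1/3; weight (1/3)·(1/3) = 1/9.
If it is under cup 4 (prior 1/2): the dealer opened cup 4, so this case is ruled out; weight (1/2)·0 = 0.
The weights sum to 7/36.
So P(the pea under cup 1 | the dealer opened cup 4) = (1/24) / (7/36) = 3/14.

3/14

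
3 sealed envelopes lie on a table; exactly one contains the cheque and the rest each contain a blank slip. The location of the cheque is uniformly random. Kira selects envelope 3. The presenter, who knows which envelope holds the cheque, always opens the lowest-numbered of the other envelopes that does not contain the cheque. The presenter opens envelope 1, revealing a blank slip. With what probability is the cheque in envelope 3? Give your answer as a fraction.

Apply Bayes' rule, conditioning on where the cheque actually is.
If it is in envelope 1 (prior 1/3): the presenter opened envelope 1, so this case is ruled out; weight (1/3)·0 = 0.
If it is in either of envelopes 2 and 3 (prior 1/3 each): envelope 1 is the lowest-numbered option available, probability 1; weight (1/3)·1 = 1/3 each.
The weights sum to 2/3.
So P(the cheque in envelope 3 | the presenter opened envelope 1) = (1/3) / (2/3) = 1/2.

1/2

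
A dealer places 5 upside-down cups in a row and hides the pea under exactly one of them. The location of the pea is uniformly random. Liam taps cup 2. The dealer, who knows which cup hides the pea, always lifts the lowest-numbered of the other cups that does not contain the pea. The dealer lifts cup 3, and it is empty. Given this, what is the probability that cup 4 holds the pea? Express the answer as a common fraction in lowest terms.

Consider each possible location of the pea in turn.
If it is under cup 1 (prior 1/5): cup 3 is the lowest-numbered option available, probability 1; weight (1/5)·1 = 1/5.
If it is under any of cups 2, 4, and 5 (prior 1/5 each): the dealer would have opened cup 1 instead, probability 0; weight (1/5)·0 = 0 each.
If it is under cup 3 (prior 1/5): the dealer opened cup 3, so this case is ruled out; weight (1/5)·0 = 0.
The weights sum to 1/5.
So P(the pea under cup 4 | the dealer opened cup 3) = 0 / (1/5) = 0.

0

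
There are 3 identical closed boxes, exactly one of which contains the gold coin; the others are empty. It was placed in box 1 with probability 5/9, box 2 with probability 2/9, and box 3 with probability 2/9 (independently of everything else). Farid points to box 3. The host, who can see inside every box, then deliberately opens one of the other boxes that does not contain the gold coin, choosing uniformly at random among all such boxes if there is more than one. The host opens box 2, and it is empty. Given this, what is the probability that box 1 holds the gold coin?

Apply Bayes' rule, conditioning on where the gold coin actually is.
If it is in box 1 (prior 5/9): the host has no choice, probability 1; weight (5/9)·1 = 5/9.
If it is in box 2 (prior 2/9): the host opened box 2, so this case is ruled out; weight (2/9)·0 = 0.
If it is in box 3 (prior 2/9): the host has 2 equally likely choices, so probability 1/2; weight (2/9)·(1/2) = 1/9.
The weights sum to 2/3.
So P(the gold coin in box 1 | the host opened box 2) = (5/9) / (2/3) = 5/6.

5/6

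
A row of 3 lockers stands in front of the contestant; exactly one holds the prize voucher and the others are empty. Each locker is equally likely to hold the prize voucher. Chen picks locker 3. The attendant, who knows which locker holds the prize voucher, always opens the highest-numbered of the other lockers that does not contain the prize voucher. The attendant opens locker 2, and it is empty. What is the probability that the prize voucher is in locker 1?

Consider each possible location of the prize voucher in turn.
If it is in either of lockers 1 and 3 (prior 1/3 each): locker 2 is the highest-numbered option available, probability 1; weight (1/3)·1 = 1/3 each.
If it is in locker 2 (prior 1/3): the attendant opened locker 2, so this case is ruled out; weight (1/3)·0 = 0.
The weights sum to 2/3.
So P(the prize voucher in locker 1 | the attendant opened locker 2) = (1/3) / (2/3) = 1/2.

1/2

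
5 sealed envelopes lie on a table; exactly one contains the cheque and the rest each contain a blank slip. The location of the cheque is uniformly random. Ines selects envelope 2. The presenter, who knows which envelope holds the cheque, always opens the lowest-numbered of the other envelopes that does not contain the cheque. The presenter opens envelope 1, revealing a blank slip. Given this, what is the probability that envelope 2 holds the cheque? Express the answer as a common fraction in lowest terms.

1/4

Condition on the true location of the cheque.
If it is in envelope 1 (prior 1/5): the presenter opened envelope 1, so this case is ruled out; weight (1/5)·0 = 0.
If it is in any of envelopes 2, 3, 4, and 5 (prior 1/5 each): envelope 1 is the lowest-numbered option available, probability 1; weight (1/5)·1 = 1/5 each.
The weights sum to 4/5.
So P(the cheque in envelope 2 | the presenter opened envelope 1) = (1/5) / (4/5) = 1/4.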